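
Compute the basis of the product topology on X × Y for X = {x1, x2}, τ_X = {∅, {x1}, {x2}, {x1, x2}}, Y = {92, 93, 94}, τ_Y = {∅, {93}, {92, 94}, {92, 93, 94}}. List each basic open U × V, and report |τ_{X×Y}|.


Basis B = {∅ × ∅, {x1} × {93}, {x2} × {93}, {x1} × {92, 94}, {x1, x2} × {93}, {x2} × {92, 94}, {x1} × {92, 93, 94}, {x2} × {92, 93, 94}, {x1, x2} × {92, 94}, {x1, x2} × {92, 93, 94}}; |τ_{X×Y}| = 16.

Enumerate products U × V with U ∈ τ_X, V ∈ τ_Y (deduplicated):
  ∅ × ∅ = {} (∅)
  {x1} × {93} = {(x1,93)}
  {x2} × {93} = {(x2,93)}
  {x1} × {92, 94} = {(x1,92), (x1,94)}
  {x1, x2} × {93} = {(x1,93), (x2,93)}
  {x2} × {92, 94} = {(x2,92), (x2,94)}
  {x1} × {92, 93, 94} = {(x1,92), (x1,93), (x1,94)}
  {x2} × {92, 93, 94} = {(x2,92), (x2,93), (x2,94)}
  {x1, x2} × {92, 94} = {(x1,92), (x1,94), (x2,92), (x2,94)}
  {x1, x2} × {92, 93, 94} = {(x1,92), (x1,93), (x1,94), (x2,92), (x2,93), (x2,94)}
These 10 distinct sets form the basis B.
Close under arbitrary unions to get τ_{X×Y}; counting gives |τ_{X×Y}| = 16.


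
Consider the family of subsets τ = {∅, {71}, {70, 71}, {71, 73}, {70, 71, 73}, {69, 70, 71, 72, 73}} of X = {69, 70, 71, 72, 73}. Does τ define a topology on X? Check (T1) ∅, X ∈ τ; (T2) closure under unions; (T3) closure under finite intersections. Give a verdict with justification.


τ IS a topology on X.

Axiom (T1): ∅ ∈ τ? Yes; X ∈ τ? Yes.
Axiom (T2/T3): check pairwise unions and intersections of members of τ.
All pairwise intersections and unions checked — each lies in τ. Therefore τ satisfies (T1), (T2), (T3): it IS a topology on X.


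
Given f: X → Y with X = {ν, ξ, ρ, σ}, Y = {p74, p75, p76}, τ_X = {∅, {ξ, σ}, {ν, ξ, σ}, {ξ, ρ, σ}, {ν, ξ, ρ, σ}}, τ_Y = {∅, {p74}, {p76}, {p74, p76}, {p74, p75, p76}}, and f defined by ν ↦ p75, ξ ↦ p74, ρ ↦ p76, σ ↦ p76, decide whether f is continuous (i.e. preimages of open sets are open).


f is NOT continuous.

Compute f^{-1}(U) for each U ∈ τ_Y:
  U = ∅: f^{-1}(U) = ∅ ∈ τ_X ✓.
  U = {p74}: f^{-1}(U) = {ξ} ∉ τ_X ✗.
  U = {p76}: f^{-1}(U) = {ρ, σ} ∉ τ_X ✗.
  U = {p74, p76}: f^{-1}(U) = {ξ, ρ, σ} ∈ τ_X ✓.
  U = {p74, p75, p76}: f^{-1}(U) = {ν, ξ, ρ, σ} ∈ τ_X ✓.
Found U = {p74} with f^{-1}(U) = {ξ} not in τ_X. Therefore f is NOT continuous.


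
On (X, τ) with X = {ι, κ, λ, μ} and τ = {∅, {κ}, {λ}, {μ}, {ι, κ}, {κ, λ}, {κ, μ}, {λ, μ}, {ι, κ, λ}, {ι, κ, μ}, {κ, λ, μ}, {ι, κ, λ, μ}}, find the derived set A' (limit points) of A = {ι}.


A' = ∅

For each x ∈ X, list the open sets U ∈ τ with x ∈ U, then check whether U ∩ (A ∖ {x}) ≠ ∅ for every such U.
  x = ι: open {ι, κ} ∋ x has {ι, κ} ∩ (A ∖ {ι}) = ∅, so x is NOT a limit point.
  x = κ: open {κ} ∋ x has {κ} ∩ (A ∖ {κ}) = ∅, so x is NOT a limit point.
  x = λ: open {λ} ∋ x has {λ} ∩ (A ∖ {λ}) = ∅, so x is NOT a limit point.
  x = μ: open {μ} ∋ x has {μ} ∩ (A ∖ {μ}) = ∅, so x is NOT a limit point.
Collecting: A' = ∅.


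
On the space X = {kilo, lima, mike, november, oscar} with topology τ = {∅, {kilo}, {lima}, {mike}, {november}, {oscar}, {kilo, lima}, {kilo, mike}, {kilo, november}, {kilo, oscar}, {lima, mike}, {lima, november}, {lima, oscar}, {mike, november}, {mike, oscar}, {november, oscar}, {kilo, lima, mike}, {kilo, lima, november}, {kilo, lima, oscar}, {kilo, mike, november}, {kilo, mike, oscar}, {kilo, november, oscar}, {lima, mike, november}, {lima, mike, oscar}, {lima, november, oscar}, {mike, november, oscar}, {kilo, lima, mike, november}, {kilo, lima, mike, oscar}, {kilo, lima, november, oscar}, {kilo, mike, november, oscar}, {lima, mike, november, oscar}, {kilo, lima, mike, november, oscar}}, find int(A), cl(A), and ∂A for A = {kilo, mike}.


int(A) = {kilo, mike}, cl(A) = {kilo, mike}, ∂A = ∅.

Closed sets in (X, τ) are complements of opens:
  closed(X, τ) = {∅, {kilo}, {lima}, {mike}, {november}, {oscar}, {kilo, lima}, {kilo, mike}, {kilo, november}, {kilo, oscar}, {lima, mike}, {lima, november}, {lima, oscar}, {mike, november}, {mike, oscar}, {november, oscar}, {kilo, lima, mike}, {kilo, lima, november}, {kilo, lima, oscar}, {kilo, mike, november}, {kilo, mike, oscar}, {kilo, november, oscar}, {lima, mike, november}, {lima, mike, oscar}, {lima, november, oscar}, {mike, november, oscar}, {kilo, lima, mike, november}, {kilo, lima, mike, oscar}, {kilo, lima, november, oscar}, {kilo, mike, november, oscar}, {lima, mike, november, oscar}, {kilo, lima, mike, november, oscar}}.
int(A) = ⋃ {U ∈ τ : U ⊆ A}. Opens contained in A: ∅, {kilo}, {mike}, {kilo, mike}.
Taking the union of these: int(A) = {kilo, mike}.
cl(A) = ⋂ {C closed : A ⊆ C}. Closed sets containing A: {kilo, mike}, {kilo, lima, mike}, {kilo, mike, november}, {kilo, mike, oscar}, {kilo, lima, mike, november}, {kilo, lima, mike, oscar}, {kilo, mike, november, oscar}, {kilo, lima, mike, november, oscar}.
Intersecting these: cl(A) = {kilo, mike}.
∂A = cl(A) ∖ int(A) = {kilo, mike} ∖ {kilo, mike} = ∅.


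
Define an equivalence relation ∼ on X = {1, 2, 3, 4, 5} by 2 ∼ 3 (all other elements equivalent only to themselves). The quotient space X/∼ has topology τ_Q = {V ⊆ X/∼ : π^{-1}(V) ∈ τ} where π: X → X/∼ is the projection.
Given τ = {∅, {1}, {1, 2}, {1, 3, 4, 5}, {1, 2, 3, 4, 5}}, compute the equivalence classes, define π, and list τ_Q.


X/∼ = {[1], [2=3], [4], [5]}; |τ_Q| = 3.

Equivalence classes: [1], [2=3], [4], [5].
Quotient map π: X → X/∼ sends 1 ↦ [1], 2 ↦ [2=3], 3 ↦ [2=3], 4 ↦ [4], 5 ↦ [5].
For each subset V ⊆ X/∼, compute π^{-1}(V) ⊆ X and check whether π^{-1}(V) ∈ τ. V is open in τ_Q iff π^{-1}(V) ∈ τ.
  V = {}: π^{-1}(V) = ∅ ∈ τ ✓.
  V = {[1]}: π^{-1}(V) = {1} ∈ τ ✓.
  V = {[2=3]}: π^{-1}(V) = {2, 3} ∉ τ ✗.
  V = {[1], [2=3]}: π^{-1}(V) = {1, 2, 3} ∉ τ ✗.
  V = {[4]}: π^{-1}(V) = {4} ∉ τ ✗.
  V = {[1], [4]}: π^{-1}(V) = {1, 4} ∉ τ ✗.
  V = {[2=3], [4]}: π^{-1}(V) = {2, 3, 4} ∉ τ ✗.
  V = {[1], [2=3], [4]}: π^{-1}(V) = {1, 2, 3, 4} ∉ τ ✗.
  V = {[5]}: π^{-1}(V) = {5} ∉ τ ✗.
  V = {[1], [5]}: π^{-1}(V) = {1, 5} ∉ τ ✗.
  V = {[2=3], [5]}: π^{-1}(V) = {2, 3, 5} ∉ τ ✗.
  V = {[1], [2=3], [5]}: π^{-1}(V) = {1, 2, 3, 5} ∉ τ ✗.
  V = {[4], [5]}: π^{-1}(V) = {4, 5} ∉ τ ✗.
  V = {[1], [4], [5]}: π^{-1}(V) = {1, 4, 5} ∉ τ ✗.
  V = {[2=3], [4], [5]}: π^{-1}(V) = {2, 3, 4, 5} ∉ τ ✗.
  V = {[1], [2=3], [4], [5]}: π^{-1}(V) = {1, 2, 3, 4, 5} ∈ τ ✓.
Open sets in the quotient: τ_Q = {{}, {[1]}, {[1], [2=3], [4], [5]}} (3 elements).


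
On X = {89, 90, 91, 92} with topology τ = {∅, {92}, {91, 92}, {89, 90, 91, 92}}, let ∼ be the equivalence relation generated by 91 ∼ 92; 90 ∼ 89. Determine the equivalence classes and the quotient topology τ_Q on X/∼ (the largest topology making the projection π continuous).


X/∼ = {[89=90], [91=92]}; |τ_Q| = 3.

Equivalence classes: [89=90], [91=92].
Quotient map π: X → X/∼ sends 89 ↦ [89=90], 90 ↦ [89=90], 91 ↦ [91=92], 92 ↦ [91=92].
For each subset V ⊆ X/∼, compute π^{-1}(V) ⊆ X and check whether π^{-1}(V) ∈ τ. V is open in τ_Q iff π^{-1}(V) ∈ τ.
  V = {}: π^{-1}(V) = ∅ ∈ τ ✓.
  V = {[89=90]}: π^{-1}(V) = {89, 90} ∉ τ ✗.
  V = {[91=92]}: π^{-1}(V) = {91, 92} ∈ τ ✓.
  V = {[89=90], [91=92]}: π^{-1}(V) = {89, 90, 91, 92} ∈ τ ✓.
Open sets in the quotient: τ_Q = {{}, {[91=92]}, {[89=90], [91=92]}} (3 elements).


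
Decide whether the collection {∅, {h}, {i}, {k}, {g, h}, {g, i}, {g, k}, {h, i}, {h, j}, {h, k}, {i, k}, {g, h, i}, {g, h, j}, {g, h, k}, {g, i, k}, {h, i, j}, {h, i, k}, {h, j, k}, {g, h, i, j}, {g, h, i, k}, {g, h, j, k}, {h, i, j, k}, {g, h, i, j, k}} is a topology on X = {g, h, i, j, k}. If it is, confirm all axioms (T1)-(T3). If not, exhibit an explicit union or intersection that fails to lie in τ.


τ is NOT a topology on X.

Axiom (T1): ∅ ∈ τ? Yes; X ∈ τ? Yes.
Axiom (T2/T3): check pairwise unions and intersections of members of τ.
Counterexample for (T3): {g, h} ∩ {g, i} = {g} ∉ τ. Therefore τ is NOT a topology.


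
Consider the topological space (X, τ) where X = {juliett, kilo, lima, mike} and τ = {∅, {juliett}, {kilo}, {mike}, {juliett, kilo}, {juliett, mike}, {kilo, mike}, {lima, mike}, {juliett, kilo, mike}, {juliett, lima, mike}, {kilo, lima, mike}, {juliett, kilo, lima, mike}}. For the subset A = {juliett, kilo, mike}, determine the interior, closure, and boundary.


int(A) = {juliett, kilo, mike}, cl(A) = {juliett, kilo, lima, mike}, ∂A = {lima}.

Closed sets in (X, τ) are complements of opens:
  closed(X, τ) = {∅, {juliett}, {kilo}, {lima}, {juliett, kilo}, {juliett, lima}, {kilo, lima}, {lima, mike}, {juliett, kilo, lima}, {juliett, lima, mike}, {kilo, lima, mike}, {juliett, kilo, lima, mike}}.
int(A) = ⋃ {U ∈ τ : U ⊆ A}. Opens contained in A: ∅, {juliett}, {kilo}, {mike}, {juliett, kilo}, {juliett, mike}, {kilo, mike}, {juliett, kilo, mike}.
Taking the union of these: int(A) = {juliett, kilo, mike}.
cl(A) = ⋂ {C closed : A ⊆ C}. Closed sets containing A: {juliett, kilo, lima, mike}.
Intersecting these: cl(A) = {juliett, kilo, lima, mike}.
∂A = cl(A) ∖ int(A) = {juliett, kilo, lima, mike} ∖ {juliett, kilo, mike} = {lima}.


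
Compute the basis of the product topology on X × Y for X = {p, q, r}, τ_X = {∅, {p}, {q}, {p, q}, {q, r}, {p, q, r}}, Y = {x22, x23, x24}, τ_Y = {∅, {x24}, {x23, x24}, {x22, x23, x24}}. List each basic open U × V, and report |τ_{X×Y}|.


Basis B = {∅ × ∅, {p} × {x24}, {q} × {x24}, {p} × {x23, x24}, {p, q} × {x24}, {q} × {x23, x24}, {q, r} × {x24}, {p} × {x22, x23, x24}, {p, q, r} × {x24}, {q} × {x22, x23, x24}, {p, q} × {x23, x24}, {q, r} × {x23, x24}, {p, q} × {x22, x23, x24}, {p, q, r} × {x23, x24}, {q, r} × {x22, x23, x24}, {p, q, r} × {x22, x23, x24}}; |τ_{X×Y}| = 40.

Enumerate products U × V with U ∈ τ_X, V ∈ τ_Y (deduplicated):
  ∅ × ∅ = {} (∅)
  {p} × {x24} = {(p,x24)}
  {q} × {x24} = {(q,x24)}
  {p} × {x23, x24} = {(p,x23), (p,x24)}
  {p, q} × {x24} = {(p,x24), (q,x24)}
  {q} × {x23, x24} = {(q,x23), (q,x24)}
  {q, r} × {x24} = {(q,x24), (r,x24)}
  {p} × {x22, x23, x24} = {(p,x22), (p,x23), (p,x24)}
  {p, q, r} × {x24} = {(p,x24), (q,x24), (r,x24)}
  {q} × {x22, x23, x24} = {(q,x22), (q,x23), (q,x24)}
  {p, q} × {x23, x24} = {(p,x23), (p,x24), (q,x23), (q,x24)}
  {q, r} × {x23, x24} = {(q,x23), (q,x24), (r,x23), (r,x24)}
  {p, q} × {x22, x23, x24} = {(p,x22), (p,x23), (p,x24), (q,x22), (q,x23), (q,x24)}
  {p, q, r} × {x23, x24} = {(p,x23), (p,x24), (q,x23), (q,x24), (r,x23), (r,x24)}
  {q, r} × {x22, x23, x24} = {(q,x22), (q,x23), (q,x24), (r,x22), (r,x23), (r,x24)}
  {p, q, r} × {x22, x23, x24} = {(p,x22), (p,x23), (p,x24), (q,x22), (q,x23), (q,x24), (r,x22), (r,x23), (r,x24)}
These 16 distinct sets form the basis B.
Close under arbitrary unions to get τ_{X×Y}; counting gives |τ_{X×Y}| = 40.


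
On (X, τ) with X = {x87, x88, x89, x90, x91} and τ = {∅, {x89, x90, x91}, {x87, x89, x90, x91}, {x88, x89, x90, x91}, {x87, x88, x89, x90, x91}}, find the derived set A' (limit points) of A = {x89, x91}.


A' = {x87, x88, x89, x90, x91}

For each x ∈ X, list the open sets U ∈ τ with x ∈ U, then check whether U ∩ (A ∖ {x}) ≠ ∅ for every such U.
  x = x87: opens ∋ x are {x87, x89, x90, x91}, {x87, x88, x89, x90, x91}; each meets A ∖ {x87}, so x IS a limit point.
  x = x88: opens ∋ x are {x88, x89, x90, x91}, {x87, x88, x89, x90, x91}; each meets A ∖ {x88}, so x IS a limit point.
  x = x89: opens ∋ x are {x89, x90, x91}, {x87, x89, x90, x91}, {x88, x89, x90, x91}, {x87, x88, x89, x90, x91}; each meets A ∖ {x89}, so x IS a limit point.
  x = x90: opens ∋ x are {x89, x90, x91}, {x87, x89, x90, x91}, {x88, x89, x90, x91}, {x87, x88, x89, x90, x91}; each meets A ∖ {x90}, so x IS a limit point.
  x = x91: opens ∋ x are {x89, x90, x91}, {x87, x89, x90, x91}, {x88, x89, x90, x91}, {x87, x88, x89, x90, x91}; each meets A ∖ {x91}, so x IS a limit point.
Collecting: A' = {x87, x88, x89, x90, x91}.


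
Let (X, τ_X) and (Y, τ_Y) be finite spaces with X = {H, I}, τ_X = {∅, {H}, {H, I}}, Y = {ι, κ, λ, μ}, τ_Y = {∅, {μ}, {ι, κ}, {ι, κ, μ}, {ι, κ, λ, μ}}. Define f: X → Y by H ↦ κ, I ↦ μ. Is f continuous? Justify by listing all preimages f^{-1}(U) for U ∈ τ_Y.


f is NOT continuous.

Compute f^{-1}(U) for each U ∈ τ_Y:
  U = ∅: f^{-1}(U) = ∅ ∈ τ_X ✓.
  U = {μ}: f^{-1}(U) = {I} ∉ τ_X ✗.
  U = {ι, κ}: f^{-1}(U) = {H} ∈ τ_X ✓.
  U = {ι, κ, μ}: f^{-1}(U) = {H, I} ∈ τ_X ✓.
  U = {ι, κ, λ, μ}: f^{-1}(U) = {H, I} ∈ τ_X ✓.
Found U = {μ} with f^{-1}(U) = {I} not in τ_X. Therefore f is NOT continuous.


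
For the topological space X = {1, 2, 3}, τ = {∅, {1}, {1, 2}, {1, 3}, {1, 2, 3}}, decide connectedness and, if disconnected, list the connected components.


(X, τ) is connected.

Find clopen sets (U ∈ τ with X ∖ U ∈ τ):
  U = ∅, X ∖ U = {1, 2, 3} — both open, so U is clopen.
  U = {1, 2, 3}, X ∖ U = ∅ — both open, so U is clopen.
Only trivial clopens (∅ and X) exist, so (X, τ) is connected.
Compute connected components by grouping points that agree on all clopens:
  component: {1, 2, 3}


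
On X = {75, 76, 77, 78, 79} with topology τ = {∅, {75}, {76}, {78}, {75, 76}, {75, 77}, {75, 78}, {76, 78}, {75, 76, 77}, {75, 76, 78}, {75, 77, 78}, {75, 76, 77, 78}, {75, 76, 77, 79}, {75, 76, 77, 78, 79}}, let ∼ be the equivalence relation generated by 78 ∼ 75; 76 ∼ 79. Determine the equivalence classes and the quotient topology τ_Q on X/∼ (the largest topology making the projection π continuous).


X/∼ = {[75=78], [76=79], [77]}; |τ_Q| = 4.

Equivalence classes: [75=78], [76=79], [77].
Quotient map π: X → X/∼ sends 75 ↦ [75=78], 76 ↦ [76=79], 77 ↦ [77], 78 ↦ [75=78], 79 ↦ [76=79].
For each subset V ⊆ X/∼, compute π^{-1}(V) ⊆ X and check whether π^{-1}(V) ∈ τ. V is open in τ_Q iff π^{-1}(V) ∈ τ.
  V = {}: π^{-1}(V) = ∅ ∈ τ ✓.
  V = {[75=78]}: π^{-1}(V) = {75, 78} ∈ τ ✓.
  V = {[76=79]}: π^{-1}(V) = {76, 79} ∉ τ ✗.
  V = {[75=78], [76=79]}: π^{-1}(V) = {75, 76, 78, 79} ∉ τ ✗.
  V = {[77]}: π^{-1}(V) = {77} ∉ τ ✗.
  V = {[75=78], [77]}: π^{-1}(V) = {75, 77, 78} ∈ τ ✓.
  V = {[76=79], [77]}: π^{-1}(V) = {76, 77, 79} ∉ τ ✗.
  V = {[75=78], [76=79], [77]}: π^{-1}(V) = {75, 76, 77, 78, 79} ∈ τ ✓.
Open sets in the quotient: τ_Q = {{}, {[75=78]}, {[75=78], [77]}, {[75=78], [76=79], [77]}} (4 elements).


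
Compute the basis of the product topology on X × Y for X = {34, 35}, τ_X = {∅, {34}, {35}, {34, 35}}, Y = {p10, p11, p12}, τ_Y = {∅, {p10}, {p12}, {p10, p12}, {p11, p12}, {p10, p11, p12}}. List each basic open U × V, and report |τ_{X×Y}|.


Basis B = {∅ × ∅, {34} × {p10}, {34} × {p12}, {35} × {p10}, {35} × {p12}, {34} × {p10, p12}, {34, 35} × {p10}, {34} × {p11, p12}, {34, 35} × {p12}, {35} × {p10, p12}, {35} × {p11, p12}, {34} × {p10, p11, p12}, {35} × {p10, p11, p12}, {34, 35} × {p10, p12}, {34, 35} × {p11, p12}, {34, 35} × {p10, p11, p12}}; |τ_{X×Y}| = 36.

Enumerate products U × V with U ∈ τ_X, V ∈ τ_Y (deduplicated):
  ∅ × ∅ = {} (∅)
  {34} × {p10} = {(34,p10)}
  {34} × {p12} = {(34,p12)}
  {35} × {p10} = {(35,p10)}
  {35} × {p12} = {(35,p12)}
  {34} × {p10, p12} = {(34,p10), (34,p12)}
  {34, 35} × {p10} = {(34,p10), (35,p10)}
  {34} × {p11, p12} = {(34,p11), (34,p12)}
  {34, 35} × {p12} = {(34,p12), (35,p12)}
  {35} × {p10, p12} = {(35,p10), (35,p12)}
  {35} × {p11, p12} = {(35,p11), (35,p12)}
  {34} × {p10, p11, p12} = {(34,p10), (34,p11), (34,p12)}
  {35} × {p10, p11, p12} = {(35,p10), (35,p11), (35,p12)}
  {34, 35} × {p10, p12} = {(34,p10), (34,p12), (35,p10), (35,p12)}
  {34, 35} × {p11, p12} = {(34,p11), (34,p12), (35,p11), (35,p12)}
  {34, 35} × {p10, p11, p12} = {(34,p10), (34,p11), (34,p12), (35,p10), (35,p11), (35,p12)}
These 16 distinct sets form the basis B.
Close under arbitrary unions to get τ_{X×Y}; counting gives |τ_{X×Y}| = 36.


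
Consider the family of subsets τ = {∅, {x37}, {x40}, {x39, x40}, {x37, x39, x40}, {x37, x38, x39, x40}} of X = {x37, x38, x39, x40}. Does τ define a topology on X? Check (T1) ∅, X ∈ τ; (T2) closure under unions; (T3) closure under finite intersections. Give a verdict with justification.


τ is NOT a topology on X.

Axiom (T1): ∅ ∈ τ? Yes; X ∈ τ? Yes.
Axiom (T2/T3): check pairwise unions and intersections of members of τ.
Counterexample for (T2): {x37} ∪ {x40} = {x37, x40} ∉ τ. Therefore τ is NOT a topology.


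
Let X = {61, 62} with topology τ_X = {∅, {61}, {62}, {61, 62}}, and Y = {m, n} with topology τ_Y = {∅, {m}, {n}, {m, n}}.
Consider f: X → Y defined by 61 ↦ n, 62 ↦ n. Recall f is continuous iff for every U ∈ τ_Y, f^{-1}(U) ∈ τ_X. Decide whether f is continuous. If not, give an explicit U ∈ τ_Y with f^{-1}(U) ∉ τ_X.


f IS continuous.

Compute f^{-1}(U) for each U ∈ τ_Y:
  U = ∅: f^{-1}(U) = ∅ ∈ τ_X ✓.
  U = {m}: f^{-1}(U) = ∅ ∈ τ_X ✓.
  U = {n}: f^{-1}(U) = {61, 62} ∈ τ_X ✓.
  U = {m, n}: f^{-1}(U) = {61, 62} ∈ τ_X ✓.
Every preimage lies in τ_X, so f IS continuous.


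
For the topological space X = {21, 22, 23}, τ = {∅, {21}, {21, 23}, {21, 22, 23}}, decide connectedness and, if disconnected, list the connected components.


(X, τ) is connected.

Find clopen sets (U ∈ τ with X ∖ U ∈ τ):
  U = ∅, X ∖ U = {21, 22, 23} — both open, so U is clopen.
  U = {21, 22, 23}, X ∖ U = ∅ — both open, so U is clopen.
Only trivial clopens (∅ and X) exist, so (X, τ) is connected.
Compute connected components by grouping points that agree on all clopens:
  component: {21, 22, 23}


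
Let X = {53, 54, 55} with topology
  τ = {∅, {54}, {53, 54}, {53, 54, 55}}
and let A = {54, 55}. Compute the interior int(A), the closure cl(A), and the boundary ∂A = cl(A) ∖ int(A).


int(A) = {54}, cl(A) = {53, 54, 55}, ∂A = {53, 55}.

Closed sets in (X, τ) are complements of opens:
  closed(X, τ) = {∅, {55}, {53, 55}, {53, 54, 55}}.
int(A) = ⋃ {U ∈ τ : U ⊆ A}. Opens contained in A: ∅, {54}.
Taking the union of these: int(A) = {54}.
cl(A) = ⋂ {C closed : A ⊆ C}. Closed sets containing A: {53, 54, 55}.
Intersecting these: cl(A) = {53, 54, 55}.
∂A = cl(A) ∖ int(A) = {53, 54, 55} ∖ {54} = {53, 55}.


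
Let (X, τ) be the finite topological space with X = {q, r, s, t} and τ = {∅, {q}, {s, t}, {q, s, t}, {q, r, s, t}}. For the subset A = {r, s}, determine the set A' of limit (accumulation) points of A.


A' = {r, t}

For each x ∈ X, list the open sets U ∈ τ with x ∈ U, then check whether U ∩ (A ∖ {x}) ≠ ∅ for every such U.
  x = q: open {q} ∋ x has {q} ∩ (A ∖ {q}) = ∅, so x is NOT a limit point.
  x = r: opens ∋ x are {q, r, s, t}; each meets A ∖ {r}, so x IS a limit point.
  x = s: open {s, t} ∋ x has {s, t} ∩ (A ∖ {s}) = ∅, so x is NOT a limit point.
  x = t: opens ∋ x are {s, t}, {q, s, t}, {q, r, s, t}; each meets A ∖ {t}, so x IS a limit point.
Collecting: A' = {r, t}.


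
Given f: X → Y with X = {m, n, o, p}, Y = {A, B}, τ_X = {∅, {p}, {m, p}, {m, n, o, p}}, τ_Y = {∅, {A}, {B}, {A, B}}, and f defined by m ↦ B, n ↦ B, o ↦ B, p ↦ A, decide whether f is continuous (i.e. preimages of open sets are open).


f is NOT continuous.

Compute f^{-1}(U) for each U ∈ τ_Y:
  U = ∅: f^{-1}(U) = ∅ ∈ τ_X ✓.
  U = {A}: f^{-1}(U) = {p} ∈ τ_X ✓.
  U = {B}: f^{-1}(U) = {m, n, o} ∉ τ_X ✗.
  U = {A, B}: f^{-1}(U) = {m, n, o, p} ∈ τ_X ✓.
Found U = {B} with f^{-1}(U) = {m, n, o} not in τ_X. Therefore f is NOT continuous.


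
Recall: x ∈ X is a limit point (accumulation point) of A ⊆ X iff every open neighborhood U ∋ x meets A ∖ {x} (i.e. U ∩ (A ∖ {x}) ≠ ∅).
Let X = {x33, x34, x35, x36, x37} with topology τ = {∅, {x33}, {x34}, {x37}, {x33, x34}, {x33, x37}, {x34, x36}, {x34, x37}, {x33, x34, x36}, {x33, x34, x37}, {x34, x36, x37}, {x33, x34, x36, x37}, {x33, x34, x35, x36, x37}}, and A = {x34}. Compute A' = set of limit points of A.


A' = {x35, x36}

For each x ∈ X, list the open sets U ∈ τ with x ∈ U, then check whether U ∩ (A ∖ {x}) ≠ ∅ for every such U.
  x = x33: open {x33} ∋ x has {x33} ∩ (A ∖ {x33}) = ∅, so x is NOT a limit point.
  x = x34: open {x34} ∋ x has {x34} ∩ (A ∖ {x34}) = ∅, so x is NOT a limit point.
  x = x35: opens ∋ x are {x33, x34, x35, x36, x37}; each meets A ∖ {x35}, so x IS a limit point.
  x = x36: opens ∋ x are {x34, x36}, {x33, x34, x36}, {x34, x36, x37}, {x33, x34, x36, x37}, {x33, x34, x35, x36, x37}; each meets A ∖ {x36}, so x IS a limit point.
  x = x37: open {x37} ∋ x has {x37} ∩ (A ∖ {x37}) = ∅, so x is NOT a limit point.
Collecting: A' = {x35, x36}.


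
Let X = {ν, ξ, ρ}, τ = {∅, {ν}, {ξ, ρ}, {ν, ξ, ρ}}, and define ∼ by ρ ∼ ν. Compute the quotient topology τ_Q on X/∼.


X/∼ = {[ν=ρ], [ξ]}; |τ_Q| = 2.

Equivalence classes: [ν=ρ], [ξ].
Quotient map π: X → X/∼ sends ν ↦ [ν=ρ], ξ ↦ [ξ], ρ ↦ [ν=ρ].
For each subset V ⊆ X/∼, compute π^{-1}(V) ⊆ X and check whether π^{-1}(V) ∈ τ. V is open in τ_Q iff π^{-1}(V) ∈ τ.
  V = {}: π^{-1}(V) = ∅ ∈ τ ✓.
  V = {[ν=ρ]}: π^{-1}(V) = {ν, ρ} ∉ τ ✗.
  V = {[ξ]}: π^{-1}(V) = {ξ} ∉ τ ✗.
  V = {[ν=ρ], [ξ]}: π^{-1}(V) = {ν, ξ, ρ} ∈ τ ✓.
Open sets in the quotient: τ_Q = {{}, {[ν=ρ], [ξ]}} (2 elements).


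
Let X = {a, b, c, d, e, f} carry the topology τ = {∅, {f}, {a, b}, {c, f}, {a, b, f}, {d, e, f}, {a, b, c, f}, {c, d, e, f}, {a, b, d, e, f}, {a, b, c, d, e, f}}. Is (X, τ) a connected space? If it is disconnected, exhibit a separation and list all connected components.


(X, τ) is disconnected; components = [{a, b}, {c, d, e, f}].

Find clopen sets (U ∈ τ with X ∖ U ∈ τ):
  U = ∅, X ∖ U = {a, b, c, d, e, f} — both open, so U is clopen.
  U = {a, b}, X ∖ U = {c, d, e, f} — both open, so U is clopen.
  U = {c, d, e, f}, X ∖ U = {a, b} — both open, so U is clopen.
  U = {a, b, c, d, e, f}, X ∖ U = ∅ — both open, so U is clopen.
Nontrivial clopen(s) exist: e.g. {a, b}. So (X, τ) is disconnected.
Compute connected components by grouping points that agree on all clopens:
  component: {a, b}
  component: {c, d, e, f}


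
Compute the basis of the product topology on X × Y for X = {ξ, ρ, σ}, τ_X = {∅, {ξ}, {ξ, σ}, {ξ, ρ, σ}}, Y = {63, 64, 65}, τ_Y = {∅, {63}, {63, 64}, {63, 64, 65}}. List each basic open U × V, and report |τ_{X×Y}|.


Basis B = {∅ × ∅, {ξ} × {63}, {ξ} × {63, 64}, {ξ, σ} × {63}, {ξ} × {63, 64, 65}, {ξ, ρ, σ} × {63}, {ξ, σ} × {63, 64}, {ξ, σ} × {63, 64, 65}, {ξ, ρ, σ} × {63, 64}, {ξ, ρ, σ} × {63, 64, 65}}; |τ_{X×Y}| = 20.

Enumerate products U × V with U ∈ τ_X, V ∈ τ_Y (deduplicated):
  ∅ × ∅ = {} (∅)
  {ξ} × {63} = {(ξ,63)}
  {ξ} × {63, 64} = {(ξ,63), (ξ,64)}
  {ξ, σ} × {63} = {(ξ,63), (σ,63)}
  {ξ} × {63, 64, 65} = {(ξ,63), (ξ,64), (ξ,65)}
  {ξ, ρ, σ} × {63} = {(ξ,63), (ρ,63), (σ,63)}
  {ξ, σ} × {63, 64} = {(ξ,63), (ξ,64), (σ,63), (σ,64)}
  {ξ, σ} × {63, 64, 65} = {(ξ,63), (ξ,64), (ξ,65), (σ,63), (σ,64), (σ,65)}
  {ξ, ρ, σ} × {63, 64} = {(ξ,63), (ξ,64), (ρ,63), (ρ,64), (σ,63), (σ,64)}
  {ξ, ρ, σ} × {63, 64, 65} = {(ξ,63), (ξ,64), (ξ,65), (ρ,63), (ρ,64), (ρ,65), (σ,63), (σ,64), (σ,65)}
These 10 distinct sets form the basis B.
Close under arbitrary unions to get τ_{X×Y}; counting gives |τ_{X×Y}| = 20.


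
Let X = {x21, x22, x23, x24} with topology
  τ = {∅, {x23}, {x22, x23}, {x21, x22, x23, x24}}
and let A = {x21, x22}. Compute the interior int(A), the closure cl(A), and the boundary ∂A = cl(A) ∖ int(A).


int(A) = ∅, cl(A) = {x21, x22, x24}, ∂A = {x21, x22, x24}.

Closed sets in (X, τ) are complements of opens:
  closed(X, τ) = {∅, {x21, x24}, {x21, x22, x24}, {x21, x22, x23, x24}}.
int(A) = ⋃ {U ∈ τ : U ⊆ A}. Opens contained in A: ∅.
Taking the union of these: int(A) = ∅.
cl(A) = ⋂ {C closed : A ⊆ C}. Closed sets containing A: {x21, x22, x24}, {x21, x22, x23, x24}.
Intersecting these: cl(A) = {x21, x22, x24}.
∂A = cl(A) ∖ int(A) = {x21, x22, x24} ∖ ∅ = {x21, x22, x24}.


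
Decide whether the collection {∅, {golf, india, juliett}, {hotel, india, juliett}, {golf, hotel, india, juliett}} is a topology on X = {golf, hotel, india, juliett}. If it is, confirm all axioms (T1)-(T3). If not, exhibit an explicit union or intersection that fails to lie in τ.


τ is NOT a topology on X.

Axiom (T1): ∅ ∈ τ? Yes; X ∈ τ? Yes.
Axiom (T2/T3): check pairwise unions and intersections of members of τ.
Counterexample for (T3): {golf, india, juliett} ∩ {hotel, india, juliett} = {india, juliett} ∉ τ. Therefore τ is NOT a topology.


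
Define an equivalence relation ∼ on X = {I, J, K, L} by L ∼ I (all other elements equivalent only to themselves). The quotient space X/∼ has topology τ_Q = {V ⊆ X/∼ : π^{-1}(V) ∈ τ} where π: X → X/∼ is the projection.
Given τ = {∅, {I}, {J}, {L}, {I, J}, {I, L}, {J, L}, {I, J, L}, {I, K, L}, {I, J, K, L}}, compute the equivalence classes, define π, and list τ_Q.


X/∼ = {[I=L], [J], [K]}; |τ_Q| = 6.

Equivalence classes: [I=L], [J], [K].
Quotient map π: X → X/∼ sends I ↦ [I=L], J ↦ [J], K ↦ [K], L ↦ [I=L].
For each subset V ⊆ X/∼, compute π^{-1}(V) ⊆ X and check whether π^{-1}(V) ∈ τ. V is open in τ_Q iff π^{-1}(V) ∈ τ.
  V = {}: π^{-1}(V) = ∅ ∈ τ ✓.
  V = {[I=L]}: π^{-1}(V) = {I, L} ∈ τ ✓.
  V = {[J]}: π^{-1}(V) = {J} ∈ τ ✓.
  V = {[I=L], [J]}: π^{-1}(V) = {I, J, L} ∈ τ ✓.
  V = {[K]}: π^{-1}(V) = {K} ∉ τ ✗.
  V = {[I=L], [K]}: π^{-1}(V) = {I, K, L} ∈ τ ✓.
  V = {[J], [K]}: π^{-1}(V) = {J, K} ∉ τ ✗.
  V = {[I=L], [J], [K]}: π^{-1}(V) = {I, J, K, L} ∈ τ ✓.
Open sets in the quotient: τ_Q = {{}, {[I=L]}, {[J]}, {[I=L], [J]}, {[I=L], [K]}, {[I=L], [J], [K]}} (6 elements).


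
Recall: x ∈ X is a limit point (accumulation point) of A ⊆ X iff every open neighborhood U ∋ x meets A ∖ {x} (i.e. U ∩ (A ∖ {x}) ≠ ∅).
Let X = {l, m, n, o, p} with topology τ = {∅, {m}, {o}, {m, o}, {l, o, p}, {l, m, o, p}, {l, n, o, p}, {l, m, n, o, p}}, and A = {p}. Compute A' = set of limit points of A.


A' = {l, n}

For each x ∈ X, list the open sets U ∈ τ with x ∈ U, then check whether U ∩ (A ∖ {x}) ≠ ∅ for every such U.
  x = l: opens ∋ x are {l, o, p}, {l, m, o, p}, {l, n, o, p}, {l, m, n, o, p}; each meets A ∖ {l}, so x IS a limit point.
  x = m: open {m} ∋ x has {m} ∩ (A ∖ {m}) = ∅, so x is NOT a limit point.
  x = n: opens ∋ x are {l, n, o, p}, {l, m, n, o, p}; each meets A ∖ {n}, so x IS a limit point.
  x = o: open {o} ∋ x has {o} ∩ (A ∖ {o}) = ∅, so x is NOT a limit point.
  x = p: open {l, o, p} ∋ x has {l, o, p} ∩ (A ∖ {p}) = ∅, so x is NOT a limit point.
Collecting: A' = {l, n}.


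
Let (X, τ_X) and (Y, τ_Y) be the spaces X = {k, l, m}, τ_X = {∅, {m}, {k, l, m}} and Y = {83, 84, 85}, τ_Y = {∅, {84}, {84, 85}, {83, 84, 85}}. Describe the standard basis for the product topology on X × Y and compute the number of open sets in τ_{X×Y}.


Basis B = {∅ × ∅, {m} × {84}, {m} × {84, 85}, {k, l, m} × {84}, {m} × {83, 84, 85}, {k, l, m} × {84, 85}, {k, l, m} × {83, 84, 85}}; |τ_{X×Y}| = 10.

Enumerate products U × V with U ∈ τ_X, V ∈ τ_Y (deduplicated):
  ∅ × ∅ = {} (∅)
  {m} × {84} = {(m,84)}
  {m} × {84, 85} = {(m,84), (m,85)}
  {k, l, m} × {84} = {(k,84), (l,84), (m,84)}
  {m} × {83, 84, 85} = {(m,83), (m,84), (m,85)}
  {k, l, m} × {84, 85} = {(k,84), (k,85), (l,84), (l,85), (m,84), (m,85)}
  {k, l, m} × {83, 84, 85} = {(k,83), (k,84), (k,85), (l,83), (l,84), (l,85), (m,83), (m,84), (m,85)}
These 7 distinct sets form the basis B.
Close under arbitrary unions to get τ_{X×Y}; counting gives |τ_{X×Y}| = 10.


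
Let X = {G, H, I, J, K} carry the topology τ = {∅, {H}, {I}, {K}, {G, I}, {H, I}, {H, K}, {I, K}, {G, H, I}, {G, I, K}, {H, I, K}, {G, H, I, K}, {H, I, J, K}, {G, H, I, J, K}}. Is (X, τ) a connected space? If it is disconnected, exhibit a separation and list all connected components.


(X, τ) is connected.

Find clopen sets (U ∈ τ with X ∖ U ∈ τ):
  U = ∅, X ∖ U = {G, H, I, J, K} — both open, so U is clopen.
  U = {G, H, I, J, K}, X ∖ U = ∅ — both open, so U is clopen.
Only trivial clopens (∅ and X) exist, so (X, τ) is connected.
Compute connected components by grouping points that agree on all clopens:
  component: {G, H, I, J, K}


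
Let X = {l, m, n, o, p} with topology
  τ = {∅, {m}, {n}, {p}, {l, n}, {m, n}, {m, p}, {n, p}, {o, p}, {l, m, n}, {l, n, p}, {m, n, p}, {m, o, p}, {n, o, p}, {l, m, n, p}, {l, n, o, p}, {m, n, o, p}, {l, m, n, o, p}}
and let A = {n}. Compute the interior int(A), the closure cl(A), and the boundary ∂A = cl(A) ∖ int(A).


int(A) = {n}, cl(A) = {l, n}, ∂A = {l}.

Closed sets in (X, τ) are complements of opens:
  closed(X, τ) = {∅, {l}, {m}, {o}, {l, m}, {l, n}, {l, o}, {m, o}, {o, p}, {l, m, n}, {l, m, o}, {l, n, o}, {l, o, p}, {m, o, p}, {l, m, n, o}, {l, m, o, p}, {l, n, o, p}, {l, m, n, o, p}}.
int(A) = ⋃ {U ∈ τ : U ⊆ A}. Opens contained in A: ∅, {n}.
Taking the union of these: int(A) = {n}.
cl(A) = ⋂ {C closed : A ⊆ C}. Closed sets containing A: {l, n}, {l, m, n}, {l, n, o}, {l, m, n, o}, {l, n, o, p}, {l, m, n, o, p}.
Intersecting these: cl(A) = {l, n}.
∂A = cl(A) ∖ int(A) = {l, n} ∖ {n} = {l}.


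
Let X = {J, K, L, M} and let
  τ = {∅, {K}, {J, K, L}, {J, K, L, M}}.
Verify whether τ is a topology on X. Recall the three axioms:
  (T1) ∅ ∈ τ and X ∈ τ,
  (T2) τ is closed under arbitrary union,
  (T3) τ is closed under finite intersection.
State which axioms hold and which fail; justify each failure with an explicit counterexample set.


τ IS a topology on X.

Axiom (T1): ∅ ∈ τ? Yes; X ∈ τ? Yes.
Axiom (T2/T3): check pairwise unions and intersections of members of τ.
All pairwise intersections and unions checked — each lies in τ. Therefore τ satisfies (T1), (T2), (T3): it IS a topology on X.


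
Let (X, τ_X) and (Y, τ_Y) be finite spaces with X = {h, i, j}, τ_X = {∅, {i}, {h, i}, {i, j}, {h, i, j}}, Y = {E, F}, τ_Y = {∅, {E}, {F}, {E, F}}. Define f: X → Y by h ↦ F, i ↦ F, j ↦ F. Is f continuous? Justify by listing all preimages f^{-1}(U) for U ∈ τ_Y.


f IS continuous.

Compute f^{-1}(U) for each U ∈ τ_Y:
  U = ∅: f^{-1}(U) = ∅ ∈ τ_X ✓.
  U = {E}: f^{-1}(U) = ∅ ∈ τ_X ✓.
  U = {F}: f^{-1}(U) = {h, i, j} ∈ τ_X ✓.
  U = {E, F}: f^{-1}(U) = {h, i, j} ∈ τ_X ✓.
Every preimage lies in τ_X, so f IS continuous.


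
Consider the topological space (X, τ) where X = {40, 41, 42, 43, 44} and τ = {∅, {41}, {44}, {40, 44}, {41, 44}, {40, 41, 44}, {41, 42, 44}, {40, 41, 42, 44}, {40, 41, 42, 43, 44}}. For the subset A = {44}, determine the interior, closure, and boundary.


int(A) = {44}, cl(A) = {40, 42, 43, 44}, ∂A = {40, 42, 43}.

Closed sets in (X, τ) are complements of opens:
  closed(X, τ) = {∅, {43}, {40, 43}, {42, 43}, {40, 42, 43}, {41, 42, 43}, {40, 41, 42, 43}, {40, 42, 43, 44}, {40, 41, 42, 43, 44}}.
int(A) = ⋃ {U ∈ τ : U ⊆ A}. Opens contained in A: ∅, {44}.
Taking the union of these: int(A) = {44}.
cl(A) = ⋂ {C closed : A ⊆ C}. Closed sets containing A: {40, 42, 43, 44}, {40, 41, 42, 43, 44}.
Intersecting these: cl(A) = {40, 42, 43, 44}.
∂A = cl(A) ∖ int(A) = {40, 42, 43, 44} ∖ {44} = {40, 42, 43}.


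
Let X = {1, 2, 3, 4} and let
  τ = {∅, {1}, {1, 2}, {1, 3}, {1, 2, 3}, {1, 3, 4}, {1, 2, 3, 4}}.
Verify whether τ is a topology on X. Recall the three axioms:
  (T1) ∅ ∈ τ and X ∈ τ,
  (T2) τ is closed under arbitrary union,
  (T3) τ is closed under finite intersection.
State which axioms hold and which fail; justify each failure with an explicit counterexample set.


τ IS a topology on X.

Axiom (T1): ∅ ∈ τ? Yes; X ∈ τ? Yes.
Axiom (T2/T3): check pairwise unions and intersections of members of τ.
All pairwise intersections and unions checked — each lies in τ. Therefore τ satisfies (T1), (T2), (T3): it IS a topology on X.


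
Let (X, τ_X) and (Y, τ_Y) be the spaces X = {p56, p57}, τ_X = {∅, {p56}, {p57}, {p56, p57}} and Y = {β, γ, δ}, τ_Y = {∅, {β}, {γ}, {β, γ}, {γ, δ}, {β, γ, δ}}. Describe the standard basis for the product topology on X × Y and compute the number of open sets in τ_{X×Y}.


Basis B = {∅ × ∅, {p56} × {β}, {p56} × {γ}, {p57} × {β}, {p57} × {γ}, {p56} × {β, γ}, {p56, p57} × {β}, {p56} × {γ, δ}, {p56, p57} × {γ}, {p57} × {β, γ}, {p57} × {γ, δ}, {p56} × {β, γ, δ}, {p57} × {β, γ, δ}, {p56, p57} × {β, γ}, {p56, p57} × {γ, δ}, {p56, p57} × {β, γ, δ}}; |τ_{X×Y}| = 36.

Enumerate products U × V with U ∈ τ_X, V ∈ τ_Y (deduplicated):
  ∅ × ∅ = {} (∅)
  {p56} × {β} = {(p56,β)}
  {p56} × {γ} = {(p56,γ)}
  {p57} × {β} = {(p57,β)}
  {p57} × {γ} = {(p57,γ)}
  {p56} × {β, γ} = {(p56,β), (p56,γ)}
  {p56, p57} × {β} = {(p56,β), (p57,β)}
  {p56} × {γ, δ} = {(p56,γ), (p56,δ)}
  {p56, p57} × {γ} = {(p56,γ), (p57,γ)}
  {p57} × {β, γ} = {(p57,β), (p57,γ)}
  {p57} × {γ, δ} = {(p57,γ), (p57,δ)}
  {p56} × {β, γ, δ} = {(p56,β), (p56,γ), (p56,δ)}
  {p57} × {β, γ, δ} = {(p57,β), (p57,γ), (p57,δ)}
  {p56, p57} × {β, γ} = {(p56,β), (p56,γ), (p57,β), (p57,γ)}
  {p56, p57} × {γ, δ} = {(p56,γ), (p56,δ), (p57,γ), (p57,δ)}
  {p56, p57} × {β, γ, δ} = {(p56,β), (p56,γ), (p56,δ), (p57,β), (p57,γ), (p57,δ)}
These 16 distinct sets form the basis B.
Close under arbitrary unions to get τ_{X×Y}; counting gives |τ_{X×Y}| = 36.


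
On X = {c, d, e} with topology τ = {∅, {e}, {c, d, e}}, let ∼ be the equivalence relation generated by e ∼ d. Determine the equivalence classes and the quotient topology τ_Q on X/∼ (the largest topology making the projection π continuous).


X/∼ = {[c], [d=e]}; |τ_Q| = 2.

Equivalence classes: [c], [d=e].
Quotient map π: X → X/∼ sends c ↦ [c], d ↦ [d=e], e ↦ [d=e].
For each subset V ⊆ X/∼, compute π^{-1}(V) ⊆ X and check whether π^{-1}(V) ∈ τ. V is open in τ_Q iff π^{-1}(V) ∈ τ.
  V = {}: π^{-1}(V) = ∅ ∈ τ ✓.
  V = {[c]}: π^{-1}(V) = {c} ∉ τ ✗.
  V = {[d=e]}: π^{-1}(V) = {d, e} ∉ τ ✗.
  V = {[c], [d=e]}: π^{-1}(V) = {c, d, e} ∈ τ ✓.
Open sets in the quotient: τ_Q = {{}, {[c], [d=e]}} (2 elements).


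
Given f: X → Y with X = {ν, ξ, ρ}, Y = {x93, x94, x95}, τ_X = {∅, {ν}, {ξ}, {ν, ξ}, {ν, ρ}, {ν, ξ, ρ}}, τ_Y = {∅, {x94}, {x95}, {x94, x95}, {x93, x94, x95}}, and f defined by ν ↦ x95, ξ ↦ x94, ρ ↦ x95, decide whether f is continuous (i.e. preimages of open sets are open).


f IS continuous.

Compute f^{-1}(U) for each U ∈ τ_Y:
  U = ∅: f^{-1}(U) = ∅ ∈ τ_X ✓.
  U = {x94}: f^{-1}(U) = {ξ} ∈ τ_X ✓.
  U = {x95}: f^{-1}(U) = {ν, ρ} ∈ τ_X ✓.
  U = {x94, x95}: f^{-1}(U) = {ν, ξ, ρ} ∈ τ_X ✓.
  U = {x93, x94, x95}: f^{-1}(U) = {ν, ξ, ρ} ∈ τ_X ✓.
Every preimage lies in τ_X, so f IS continuous.


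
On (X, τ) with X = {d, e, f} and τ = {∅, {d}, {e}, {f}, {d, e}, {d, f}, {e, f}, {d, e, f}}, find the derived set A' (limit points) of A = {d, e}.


A' = ∅

For each x ∈ X, list the open sets U ∈ τ with x ∈ U, then check whether U ∩ (A ∖ {x}) ≠ ∅ for every such U.
  x = d: open {d} ∋ x has {d} ∩ (A ∖ {d}) = ∅, so x is NOT a limit point.
  x = e: open {e} ∋ x has {e} ∩ (A ∖ {e}) = ∅, so x is NOT a limit point.
  x = f: open {f} ∋ x has {f} ∩ (A ∖ {f}) = ∅, so x is NOT a limit point.
Collecting: A' = ∅.


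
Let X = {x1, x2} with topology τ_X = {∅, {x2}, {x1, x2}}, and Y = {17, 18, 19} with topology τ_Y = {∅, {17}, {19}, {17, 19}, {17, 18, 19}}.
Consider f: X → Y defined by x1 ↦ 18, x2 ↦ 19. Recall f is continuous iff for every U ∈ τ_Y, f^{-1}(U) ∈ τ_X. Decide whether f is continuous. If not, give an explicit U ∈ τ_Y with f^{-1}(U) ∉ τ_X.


f IS continuous.

Compute f^{-1}(U) for each U ∈ τ_Y:
  U = ∅: f^{-1}(U) = ∅ ∈ τ_X ✓.
  U = {17}: f^{-1}(U) = ∅ ∈ τ_X ✓.
  U = {19}: f^{-1}(U) = {x2} ∈ τ_X ✓.
  U = {17, 19}: f^{-1}(U) = {x2} ∈ τ_X ✓.
  U = {17, 18, 19}: f^{-1}(U) = {x1, x2} ∈ τ_X ✓.
Every preimage lies in τ_X, so f IS continuous.


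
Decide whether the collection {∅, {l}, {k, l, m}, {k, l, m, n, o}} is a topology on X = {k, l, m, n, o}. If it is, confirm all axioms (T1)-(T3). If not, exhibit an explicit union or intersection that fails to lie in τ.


τ IS a topology on X.

Axiom (T1): ∅ ∈ τ? Yes; X ∈ τ? Yes.
Axiom (T2/T3): check pairwise unions and intersections of members of τ.
All pairwise intersections and unions checked — each lies in τ. Therefore τ satisfies (T1), (T2), (T3): it IS a topology on X.


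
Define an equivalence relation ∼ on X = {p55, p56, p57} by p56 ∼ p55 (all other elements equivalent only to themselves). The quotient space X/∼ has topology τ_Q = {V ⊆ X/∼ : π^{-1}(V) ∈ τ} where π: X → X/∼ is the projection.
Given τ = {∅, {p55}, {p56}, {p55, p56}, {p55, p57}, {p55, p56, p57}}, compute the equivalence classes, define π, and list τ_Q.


X/∼ = {[p55=p56], [p57]}; |τ_Q| = 3.

Equivalence classes: [p55=p56], [p57].
Quotient map π: X → X/∼ sends p55 ↦ [p55=p56], p56 ↦ [p55=p56], p57 ↦ [p57].
For each subset V ⊆ X/∼, compute π^{-1}(V) ⊆ X and check whether π^{-1}(V) ∈ τ. V is open in τ_Q iff π^{-1}(V) ∈ τ.
  V = {}: π^{-1}(V) = ∅ ∈ τ ✓.
  V = {[p55=p56]}: π^{-1}(V) = {p55, p56} ∈ τ ✓.
  V = {[p57]}: π^{-1}(V) = {p57} ∉ τ ✗.
  V = {[p55=p56], [p57]}: π^{-1}(V) = {p55, p56, p57} ∈ τ ✓.
Open sets in the quotient: τ_Q = {{}, {[p55=p56]}, {[p55=p56], [p57]}} (3 elements).


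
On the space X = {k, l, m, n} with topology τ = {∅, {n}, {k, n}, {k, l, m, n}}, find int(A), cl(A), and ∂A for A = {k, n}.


int(A) = {k, n}, cl(A) = {k, l, m, n}, ∂A = {l, m}.

Closed sets in (X, τ) are complements of opens:
  closed(X, τ) = {∅, {l, m}, {k, l, m}, {k, l, m, n}}.
int(A) = ⋃ {U ∈ τ : U ⊆ A}. Opens contained in A: ∅, {n}, {k, n}.
Taking the union of these: int(A) = {k, n}.
cl(A) = ⋂ {C closed : A ⊆ C}. Closed sets containing A: {k, l, m, n}.
Intersecting these: cl(A) = {k, l, m, n}.
∂A = cl(A) ∖ int(A) = {k, l, m, n} ∖ {k, n} = {l, m}.


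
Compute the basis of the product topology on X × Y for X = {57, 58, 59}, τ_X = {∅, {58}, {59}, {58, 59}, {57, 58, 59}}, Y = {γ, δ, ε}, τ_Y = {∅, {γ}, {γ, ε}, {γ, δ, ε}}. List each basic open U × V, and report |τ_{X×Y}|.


Basis B = {∅ × ∅, {58} × {γ}, {59} × {γ}, {58} × {γ, ε}, {58, 59} × {γ}, {59} × {γ, ε}, {57, 58, 59} × {γ}, {58} × {γ, δ, ε}, {59} × {γ, δ, ε}, {58, 59} × {γ, ε}, {57, 58, 59} × {γ, ε}, {58, 59} × {γ, δ, ε}, {57, 58, 59} × {γ, δ, ε}}; |τ_{X×Y}| = 30.

Enumerate products U × V with U ∈ τ_X, V ∈ τ_Y (deduplicated):
  ∅ × ∅ = {} (∅)
  {58} × {γ} = {(58,γ)}
  {59} × {γ} = {(59,γ)}
  {58} × {γ, ε} = {(58,γ), (58,ε)}
  {58, 59} × {γ} = {(58,γ), (59,γ)}
  {59} × {γ, ε} = {(59,γ), (59,ε)}
  {57, 58, 59} × {γ} = {(57,γ), (58,γ), (59,γ)}
  {58} × {γ, δ, ε} = {(58,γ), (58,δ), (58,ε)}
  {59} × {γ, δ, ε} = {(59,γ), (59,δ), (59,ε)}
  {58, 59} × {γ, ε} = {(58,γ), (58,ε), (59,γ), (59,ε)}
  {57, 58, 59} × {γ, ε} = {(57,γ), (57,ε), (58,γ), (58,ε), (59,γ), (59,ε)}
  {58, 59} × {γ, δ, ε} = {(58,γ), (58,δ), (58,ε), (59,γ), (59,δ), (59,ε)}
  {57, 58, 59} × {γ, δ, ε} = {(57,γ), (57,δ), (57,ε), (58,γ), (58,δ), (58,ε), (59,γ), (59,δ), (59,ε)}
These 13 distinct sets form the basis B.
Close under arbitrary unions to get τ_{X×Y}; counting gives |τ_{X×Y}| = 30.
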